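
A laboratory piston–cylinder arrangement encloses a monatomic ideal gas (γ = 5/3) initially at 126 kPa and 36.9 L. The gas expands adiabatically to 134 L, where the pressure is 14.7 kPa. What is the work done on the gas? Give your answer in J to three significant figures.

Adiabatic: W = (P₁V₁ − P₂V₂)/(γ − 1) with γ = 5/3.
P₁V₁ = 4649 J, P₂V₂ = 1970 J.
W = (4649 − 1970) / 0.6667 = 4019 J.
Work on gas = −W_by = -4019 J.

W ≈ -4020 J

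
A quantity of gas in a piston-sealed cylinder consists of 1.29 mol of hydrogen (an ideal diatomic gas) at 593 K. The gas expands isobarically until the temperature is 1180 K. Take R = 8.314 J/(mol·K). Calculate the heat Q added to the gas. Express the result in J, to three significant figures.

Isobaric: W = nRΔT = (1.29)(8.314)(587) = 6296 J.
ΔU = nCᵥΔT with Cᵥ = 5R/2: ΔU = (1.29)(20.79)(587) = 15739 J.
Q = ΔU + W = 15739 + 6296 = 22035 J.

Q ≈ 22000 J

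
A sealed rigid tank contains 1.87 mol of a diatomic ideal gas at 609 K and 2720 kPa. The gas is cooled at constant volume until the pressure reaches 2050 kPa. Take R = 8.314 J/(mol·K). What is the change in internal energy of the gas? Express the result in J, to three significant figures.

Constant volume ⇒ W = 0, so Q = ΔU = nCᵥΔT with Cᵥ = 5R/2 = 20.79 J/(mol·K).
At constant V, T₂/T₁ = P₂/P₁ ⇒ ΔT = T₁(P₂/P₁ − 1) = 609·(2050/2720 − 1) = -150 K.
ΔU = (1.87)(20.79)(-150) = -5831 J.

ΔU ≈ -5830 J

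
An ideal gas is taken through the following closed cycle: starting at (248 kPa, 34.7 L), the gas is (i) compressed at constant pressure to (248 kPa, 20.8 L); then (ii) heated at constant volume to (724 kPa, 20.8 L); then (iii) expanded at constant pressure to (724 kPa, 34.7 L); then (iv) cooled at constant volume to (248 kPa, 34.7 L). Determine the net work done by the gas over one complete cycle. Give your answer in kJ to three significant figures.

W_net ≈ 6.62 kJ

Constant-volume legs do no work.
W(i) = (248)(20.8 − 34.7) = -3447 J; W(iii) = (724)(34.7 − 20.8) = 10064 J.
W_net = -3447 + 10064 = 6616 J (the clockwise enclosed area).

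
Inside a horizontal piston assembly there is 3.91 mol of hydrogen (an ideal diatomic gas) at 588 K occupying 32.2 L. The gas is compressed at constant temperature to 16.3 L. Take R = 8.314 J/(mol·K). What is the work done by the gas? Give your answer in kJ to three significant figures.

W ≈ -13.0 kJ

Isothermal: W = nRT ln(V₂/V₁).
W = (3.91)(8.314)(588) × ln(16.3/32.2)
  = 19115 × -0.6808
W_by_gas = -13013 J.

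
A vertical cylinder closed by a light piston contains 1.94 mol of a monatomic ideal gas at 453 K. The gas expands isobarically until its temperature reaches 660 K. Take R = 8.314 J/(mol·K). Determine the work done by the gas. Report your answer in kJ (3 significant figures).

Isobaric: W = P ΔV = nR ΔT.
W = (1.94)(8.314)(660 − 453) = 3339 J.

W ≈ 3.34 kJ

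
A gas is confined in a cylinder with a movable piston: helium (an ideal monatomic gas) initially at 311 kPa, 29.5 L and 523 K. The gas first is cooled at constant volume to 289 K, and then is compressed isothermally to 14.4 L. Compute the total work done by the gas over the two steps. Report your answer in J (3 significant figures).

W_total ≈ -3640 J

Step 1 (isochoric): W = 0 (constant volume).
After step 1: P = 171.9 kPa (V unchanged).
Step 2 (isothermal): W = P₁V₁ ln(V₂/V₁) = (5070) ln(14.4/29.5) = -3636 J.
W_total = 0 − 3636 = -3636 J.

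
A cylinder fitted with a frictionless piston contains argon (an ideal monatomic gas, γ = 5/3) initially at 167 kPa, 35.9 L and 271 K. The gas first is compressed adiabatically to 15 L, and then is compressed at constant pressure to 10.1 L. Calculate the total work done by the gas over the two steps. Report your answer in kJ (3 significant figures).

Step 1 (adiabatic): W = (P₁V₁ − P₂V₂)/(γ−1) = (5995 − 10727)/0.667 = -7098 J.
After step 1: P = 715.1 kPa, V = 15 L, T = 484.9 K.
Step 2 (isobaric): W = PΔV = (715.1 kPa)(10.1 − 15 L) = -3504 J.
W_total = -7098 − 3504 = -10602 J.

W_total ≈ -10.6 kJ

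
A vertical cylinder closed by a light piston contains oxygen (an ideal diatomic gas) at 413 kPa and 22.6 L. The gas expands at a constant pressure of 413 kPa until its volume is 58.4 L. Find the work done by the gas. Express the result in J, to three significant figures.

W ≈ 14800 J

Isobaric: W = P ΔV.
W = (413 kPa)(58.4 − 22.6 L) = (413)(35.8) = 14785 J.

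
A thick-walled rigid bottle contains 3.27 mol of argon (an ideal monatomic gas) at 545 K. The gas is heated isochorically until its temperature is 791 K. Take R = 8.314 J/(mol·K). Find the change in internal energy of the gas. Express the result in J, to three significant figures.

Constant volume ⇒ W = 0, so Q = ΔU = nCᵥΔT with Cᵥ = 3R/2 = 12.47 J/(mol·K).
ΔU = (3.27)(12.47)(791 − 545) = 10032 J.

ΔU ≈ 10000 J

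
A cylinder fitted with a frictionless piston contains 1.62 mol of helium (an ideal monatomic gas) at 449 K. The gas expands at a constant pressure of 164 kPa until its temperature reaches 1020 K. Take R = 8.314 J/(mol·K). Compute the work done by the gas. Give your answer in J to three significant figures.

W ≈ 7690 J

Isobaric: W = P ΔV = nR ΔT.
W = (1.62)(8.314)(1020 − 449) = 7691 J.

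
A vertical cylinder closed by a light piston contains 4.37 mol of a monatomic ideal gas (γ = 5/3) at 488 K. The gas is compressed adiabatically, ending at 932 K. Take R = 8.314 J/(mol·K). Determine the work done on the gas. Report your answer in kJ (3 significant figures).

W ≈ 24.2 kJ

Adiabatic ⇒ Q = 0, so W_by = −ΔU = nCᵥ(T₁ − T₂).
Cᵥ = 3R/2 = 12.47 J/(mol·K).
W = (4.37)(12.47)(488 − 932) = -24197 J.
Work on gas = −W_by = 24197 J.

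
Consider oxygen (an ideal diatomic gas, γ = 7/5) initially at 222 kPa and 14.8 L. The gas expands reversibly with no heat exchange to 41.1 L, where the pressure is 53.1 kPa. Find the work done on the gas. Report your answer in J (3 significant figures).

Adiabatic: W = (P₁V₁ − P₂V₂)/(γ − 1) with γ = 7/5.
P₁V₁ = 3286 J, P₂V₂ = 2182 J.
W = (3286 − 2182) / 0.4 = 2758 J.
Work on gas = −W_by = -2758 J.

W ≈ -2760 J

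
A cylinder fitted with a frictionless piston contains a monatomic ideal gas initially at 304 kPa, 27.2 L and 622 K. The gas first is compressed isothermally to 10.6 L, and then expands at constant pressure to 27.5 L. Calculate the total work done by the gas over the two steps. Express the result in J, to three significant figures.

W_total ≈ 5390 J

Step 1 (isothermal): W = P₁V₁ ln(V₂/V₁) = (8269) ln(10.6/27.2) = -7792 J.
After step 1: P = 780.1 kPa, V = 10.6 L, T = 622 K.
Step 2 (isobaric): W = PΔV = (780.1 kPa)(27.5 − 10.6 L) = 13183 J.
W_total = -7792 + 13183 = 5391 J.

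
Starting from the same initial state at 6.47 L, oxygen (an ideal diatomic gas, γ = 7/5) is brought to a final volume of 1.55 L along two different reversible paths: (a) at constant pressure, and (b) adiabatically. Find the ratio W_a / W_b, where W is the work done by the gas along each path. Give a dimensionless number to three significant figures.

W_a / W_b ≈ 0.394

Path (a) isobaric: W = P₁(V₂ − V₁) → W_a/(P₁V₁) = -0.7604.
Path (b) adiabatic: W = P₁V₁(1 − (V₁/V₂)^(γ−1))/(γ−1) → W_b/(P₁V₁) = -1.928.
W_a / W_b = -0.7604 / -1.928 = 0.3945.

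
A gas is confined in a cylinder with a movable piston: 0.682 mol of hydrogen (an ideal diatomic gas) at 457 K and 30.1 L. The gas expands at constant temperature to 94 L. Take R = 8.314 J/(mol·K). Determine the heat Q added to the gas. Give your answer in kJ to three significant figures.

Isothermal ⇒ ΔU = 0, so Q = W = nRT ln(V₂/V₁).
Q = (0.682)(8.314)(457) ln(94/30.1) = 2591 × 1.139 = 2951 J.

Q ≈ 2.95 kJ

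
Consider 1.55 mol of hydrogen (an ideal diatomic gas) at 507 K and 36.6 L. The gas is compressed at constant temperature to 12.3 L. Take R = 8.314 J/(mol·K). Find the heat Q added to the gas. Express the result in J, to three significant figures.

Q ≈ -7120 J

Isothermal ⇒ ΔU = 0, so Q = W = nRT ln(V₂/V₁).
Q = (1.55)(8.314)(507) ln(12.3/36.6) = 6534 × -1.09 = -7125 J.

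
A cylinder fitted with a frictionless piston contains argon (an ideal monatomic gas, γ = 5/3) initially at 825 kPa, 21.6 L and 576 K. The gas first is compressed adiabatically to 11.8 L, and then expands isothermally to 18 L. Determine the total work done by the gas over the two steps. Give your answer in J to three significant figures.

W_total ≈ -2010 J

Step 1 (adiabatic): W = (P₁V₁ − P₂V₂)/(γ−1) = (17820 − 26666)/0.667 = -13269 J.
After step 1: P = 2260 kPa, V = 11.8 L, T = 861.9 K.
Step 2 (isothermal): W = P₁V₁ ln(V₂/V₁) = (26666) ln(18/11.8) = 11260 J.
W_total = -13269 + 11260 = -2009 J.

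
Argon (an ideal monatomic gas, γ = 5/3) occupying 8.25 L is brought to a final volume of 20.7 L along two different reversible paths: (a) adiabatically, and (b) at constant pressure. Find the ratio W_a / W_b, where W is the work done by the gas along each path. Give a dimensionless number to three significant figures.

W_a / W_b ≈ 0.456

Path (a) adiabatic: W = P₁V₁(1 − (V₁/V₂)^(γ−1))/(γ−1) → W_a/(P₁V₁) = 0.6876.
Path (b) isobaric: W = P₁(V₂ − V₁) → W_b/(P₁V₁) = 1.509.
W_a / W_b = 0.6876 / 1.509 = 0.4557.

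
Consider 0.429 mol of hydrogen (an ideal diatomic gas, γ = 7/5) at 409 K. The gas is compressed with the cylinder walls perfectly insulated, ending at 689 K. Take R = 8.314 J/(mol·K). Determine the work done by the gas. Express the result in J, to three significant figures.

W ≈ -2500 J

Adiabatic ⇒ Q = 0, so W_by = −ΔU = nCᵥ(T₁ − T₂).
Cᵥ = 5R/2 = 20.79 J/(mol·K).
W = (0.429)(20.79)(409 − 689) = -2497 J.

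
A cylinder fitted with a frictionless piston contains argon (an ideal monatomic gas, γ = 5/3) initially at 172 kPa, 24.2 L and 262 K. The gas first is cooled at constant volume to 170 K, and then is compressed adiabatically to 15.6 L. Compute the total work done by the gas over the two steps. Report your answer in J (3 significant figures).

Step 1 (isochoric): W = 0 (constant volume).
After step 1: P = 111.6 kPa (V unchanged).
Step 2 (adiabatic): W = (P₁V₁ − P₂V₂)/(γ−1) = (2701 − 3619)/0.667 = -1378 J.
W_total = 0 − 1378 = -1378 J.

W_total ≈ -1380 J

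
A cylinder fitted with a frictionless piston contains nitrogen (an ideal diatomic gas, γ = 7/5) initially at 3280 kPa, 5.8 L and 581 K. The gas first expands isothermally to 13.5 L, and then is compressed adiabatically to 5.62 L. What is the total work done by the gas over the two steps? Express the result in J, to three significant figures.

Step 1 (isothermal): W = P₁V₁ ln(V₂/V₁) = (19024) ln(13.5/5.8) = 16072 J.
After step 1: P = 1409 kPa, V = 13.5 L, T = 581 K.
Step 2 (adiabatic): W = (P₁V₁ − P₂V₂)/(γ−1) = (19024 − 27011)/0.4 = -19968 J.
W_total = 16072 − 19968 = -3895 J.

W_total ≈ -3900 J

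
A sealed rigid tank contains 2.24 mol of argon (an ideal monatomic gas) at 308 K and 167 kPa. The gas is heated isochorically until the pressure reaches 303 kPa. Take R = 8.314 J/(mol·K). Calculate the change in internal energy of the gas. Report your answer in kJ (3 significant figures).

ΔU ≈ 7.01 kJ

Constant volume ⇒ W = 0, so Q = ΔU = nCᵥΔT with Cᵥ = 3R/2 = 12.47 J/(mol·K).
At constant V, T₂/T₁ = P₂/P₁ ⇒ ΔT = T₁(P₂/P₁ − 1) = 308·(303/167 − 1) = 250.8 K.
ΔU = (2.24)(12.47)(250.8) = 7007 J.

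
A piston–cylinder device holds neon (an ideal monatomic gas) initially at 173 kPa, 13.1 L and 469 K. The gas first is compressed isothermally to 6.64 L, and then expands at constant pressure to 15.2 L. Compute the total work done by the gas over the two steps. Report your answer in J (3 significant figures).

W_total ≈ 1380 J

Step 1 (isothermal): W = P₁V₁ ln(V₂/V₁) = (2266) ln(6.64/13.1) = -1540 J.
After step 1: P = 341.3 kPa, V = 6.64 L, T = 469 K.
Step 2 (isobaric): W = PΔV = (341.3 kPa)(15.2 − 6.64 L) = 2922 J.
W_total = -1540 + 2922 = 1382 J.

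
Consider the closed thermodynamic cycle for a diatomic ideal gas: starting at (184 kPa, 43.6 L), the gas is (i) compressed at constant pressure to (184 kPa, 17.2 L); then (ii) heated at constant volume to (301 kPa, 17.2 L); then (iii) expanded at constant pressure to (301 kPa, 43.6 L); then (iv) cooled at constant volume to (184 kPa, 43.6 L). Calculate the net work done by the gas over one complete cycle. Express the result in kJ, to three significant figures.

Constant-volume legs do no work.
W(i) = (184)(17.2 − 43.6) = -4858 J; W(iii) = (301)(43.6 − 17.2) = 7946 J.
W_net = -4858 + 7946 = 3089 J (the clockwise enclosed area).

W_net ≈ 3.09 kJ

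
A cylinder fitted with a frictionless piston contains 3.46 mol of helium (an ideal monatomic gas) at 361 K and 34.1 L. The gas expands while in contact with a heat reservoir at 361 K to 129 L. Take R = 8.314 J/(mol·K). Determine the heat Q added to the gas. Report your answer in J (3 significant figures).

Q ≈ 13800 J

Isothermal ⇒ ΔU = 0, so Q = W = nRT ln(V₂/V₁).
Q = (3.46)(8.314)(361) ln(129/34.1) = 10385 × 1.331 = 13817 J.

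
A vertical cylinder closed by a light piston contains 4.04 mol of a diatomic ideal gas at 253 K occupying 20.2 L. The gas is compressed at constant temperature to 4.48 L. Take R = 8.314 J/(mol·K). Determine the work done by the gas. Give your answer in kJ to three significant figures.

W ≈ -12.8 kJ

Isothermal: W = nRT ln(V₂/V₁).
W = (4.04)(8.314)(253) × ln(4.48/20.2)
  = 8498 × -1.506
W_by_gas = -12798 J.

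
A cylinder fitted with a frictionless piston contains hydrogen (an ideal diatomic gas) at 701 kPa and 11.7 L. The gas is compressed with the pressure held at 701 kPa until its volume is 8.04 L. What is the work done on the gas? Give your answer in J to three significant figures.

Isobaric: W = P ΔV.
W = (701 kPa)(8.04 − 11.7 L) = (701)(-3.66) = -2566 J.
Work on gas = −W_by = 2566 J.

W ≈ 2570 J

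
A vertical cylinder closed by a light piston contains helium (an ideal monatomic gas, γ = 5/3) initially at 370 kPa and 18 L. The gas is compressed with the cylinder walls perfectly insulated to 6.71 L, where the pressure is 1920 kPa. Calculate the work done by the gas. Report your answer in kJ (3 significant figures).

W ≈ -9.33 kJ

Adiabatic: W = (P₁V₁ − P₂V₂)/(γ − 1) with γ = 5/3.
P₁V₁ = 6660 J, P₂V₂ = 12883 J.
W = (6660 − 12883) / 0.6667 = -9335 J.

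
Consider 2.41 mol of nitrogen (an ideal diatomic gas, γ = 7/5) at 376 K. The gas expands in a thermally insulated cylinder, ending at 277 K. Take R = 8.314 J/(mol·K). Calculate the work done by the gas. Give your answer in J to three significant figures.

Adiabatic ⇒ Q = 0, so W_by = −ΔU = nCᵥ(T₁ − T₂).
Cᵥ = 5R/2 = 20.79 J/(mol·K).
W = (2.41)(20.79)(376 − 277) = 4959 J.

W ≈ 4960 J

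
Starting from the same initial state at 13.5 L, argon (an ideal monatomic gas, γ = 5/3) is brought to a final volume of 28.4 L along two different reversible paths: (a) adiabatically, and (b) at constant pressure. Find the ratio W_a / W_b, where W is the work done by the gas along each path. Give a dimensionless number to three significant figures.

Path (a) adiabatic: W = P₁V₁(1 − (V₁/V₂)^(γ−1))/(γ−1) → W_a/(P₁V₁) = 0.5864.
Path (b) isobaric: W = P₁(V₂ − V₁) → W_b/(P₁V₁) = 1.104.
W_a / W_b = 0.5864 / 1.104 = 0.5313.

W_a / W_b ≈ 0.531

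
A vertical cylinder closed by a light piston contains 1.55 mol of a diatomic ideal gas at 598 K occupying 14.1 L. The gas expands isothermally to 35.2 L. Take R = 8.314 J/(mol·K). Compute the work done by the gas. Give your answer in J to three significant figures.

Isothermal: W = nRT ln(V₂/V₁).
W = (1.55)(8.314)(598) × ln(35.2/14.1)
  = 7706 × 0.9149
W_by_gas = 7050 J.

W ≈ 7050 J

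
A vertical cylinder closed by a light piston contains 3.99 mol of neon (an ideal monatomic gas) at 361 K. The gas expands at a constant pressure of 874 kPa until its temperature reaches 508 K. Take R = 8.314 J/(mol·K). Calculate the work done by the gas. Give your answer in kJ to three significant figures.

W ≈ 4.88 kJ

Isobaric: W = P ΔV = nR ΔT.
W = (3.99)(8.314)(508 − 361) = 4876 J.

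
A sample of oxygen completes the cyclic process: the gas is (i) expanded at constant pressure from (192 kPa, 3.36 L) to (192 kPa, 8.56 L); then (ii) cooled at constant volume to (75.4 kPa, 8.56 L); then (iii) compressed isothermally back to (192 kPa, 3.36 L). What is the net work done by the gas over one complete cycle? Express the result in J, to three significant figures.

W_net ≈ 395 J

Leg (i): W = PΔV = (192)(8.56 − 3.36) = 998.4 J.
Leg (ii): W = 0.
Leg (iii): W = PᵢVᵢ ln(V_f/Vᵢ) = (645.4) ln(3.36/8.56) = -603.6 J.
W_net = 998.4 − 603.6 = 394.8 J.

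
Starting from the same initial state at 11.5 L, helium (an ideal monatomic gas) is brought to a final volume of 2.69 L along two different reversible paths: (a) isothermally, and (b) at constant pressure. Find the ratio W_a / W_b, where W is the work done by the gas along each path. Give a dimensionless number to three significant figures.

W_a / W_b ≈ 1.90

Path (a) isothermal: W = P₁V₁ ln(V₂/V₁) → W_a/(P₁V₁) = -1.453.
Path (b) isobaric: W = P₁(V₂ − V₁) → W_b/(P₁V₁) = -0.7661.
W_a / W_b = -1.453 / -0.7661 = 1.896.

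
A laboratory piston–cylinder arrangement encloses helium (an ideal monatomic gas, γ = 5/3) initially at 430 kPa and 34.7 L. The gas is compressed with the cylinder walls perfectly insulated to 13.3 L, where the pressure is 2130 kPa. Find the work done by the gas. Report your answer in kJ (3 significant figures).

Adiabatic: W = (P₁V₁ − P₂V₂)/(γ − 1) with γ = 5/3.
P₁V₁ = 14921 J, P₂V₂ = 28329 J.
W = (14921 − 28329) / 0.6667 = -20112 J.

W ≈ -20.1 kJ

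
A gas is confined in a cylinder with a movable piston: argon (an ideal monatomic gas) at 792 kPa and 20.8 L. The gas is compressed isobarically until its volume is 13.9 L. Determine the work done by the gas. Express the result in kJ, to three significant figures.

W ≈ -5.46 kJ

Isobaric: W = P ΔV.
W = (792 kPa)(13.9 − 20.8 L) = (792)(-6.9) = -5465 J.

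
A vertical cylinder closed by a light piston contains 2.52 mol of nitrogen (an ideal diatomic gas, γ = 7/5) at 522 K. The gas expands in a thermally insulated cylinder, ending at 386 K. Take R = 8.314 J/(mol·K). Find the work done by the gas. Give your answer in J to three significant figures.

Adiabatic ⇒ Q = 0, so W_by = −ΔU = nCᵥ(T₁ − T₂).
Cᵥ = 5R/2 = 20.79 J/(mol·K).
W = (2.52)(20.79)(522 − 386) = 7123 J.

W ≈ 7120 J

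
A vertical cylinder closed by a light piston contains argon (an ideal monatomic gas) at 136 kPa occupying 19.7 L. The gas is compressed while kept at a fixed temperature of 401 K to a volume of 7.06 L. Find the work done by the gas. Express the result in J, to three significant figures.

Isothermal: W = nRT ln(V₂/V₁) = P₁V₁ ln(V₂/V₁).
P₁V₁ = (136 kPa)(19.7 L) = 2679 J.
W = 2679 × ln(7.06/19.7) = 2679 × -1.026
W_by_gas = -2749 J.

W ≈ -2750 J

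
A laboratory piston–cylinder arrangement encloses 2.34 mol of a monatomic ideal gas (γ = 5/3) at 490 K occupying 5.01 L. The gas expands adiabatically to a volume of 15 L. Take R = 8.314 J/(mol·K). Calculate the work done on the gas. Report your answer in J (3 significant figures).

Adiabatic: TV^(γ−1) = const with γ = 5/3.
T₂ = T₁ (V₁/V₂)^(γ−1) = 490 × (5.01/15)^0.667 = 490 × 0.4814 = 235.9 K.
W_by = nCᵥ(T₁ − T₂) = (2.34)(12.47)(490 − 235.9) = 7416 J.
Work on gas = −W_by = -7416 J.

W ≈ -7420 J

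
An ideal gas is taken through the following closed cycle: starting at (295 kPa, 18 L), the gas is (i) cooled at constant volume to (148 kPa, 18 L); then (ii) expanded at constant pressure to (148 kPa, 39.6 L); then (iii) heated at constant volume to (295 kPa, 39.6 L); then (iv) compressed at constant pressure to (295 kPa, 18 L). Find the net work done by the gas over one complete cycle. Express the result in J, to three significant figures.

W_net ≈ -3180 J

Constant-volume legs do no work.
W(ii) = (148)(39.6 − 18) = 3197 J; W(iv) = (295)(18 − 39.6) = -6372 J.
W_net = 3197 − 6372 = -3175 J (the counter-clockwise enclosed area).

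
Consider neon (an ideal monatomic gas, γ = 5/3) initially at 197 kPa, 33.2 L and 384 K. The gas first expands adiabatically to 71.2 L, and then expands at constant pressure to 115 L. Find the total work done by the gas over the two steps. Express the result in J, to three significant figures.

W_total ≈ 6330 J

Step 1 (adiabatic): W = (P₁V₁ − P₂V₂)/(γ−1) = (6540 − 3933)/0.667 = 3911 J.
After step 1: P = 55.24 kPa, V = 71.2 L, T = 230.9 K.
Step 2 (isobaric): W = PΔV = (55.24 kPa)(115 − 71.2 L) = 2419 J.
W_total = 3911 + 2419 = 6331 J.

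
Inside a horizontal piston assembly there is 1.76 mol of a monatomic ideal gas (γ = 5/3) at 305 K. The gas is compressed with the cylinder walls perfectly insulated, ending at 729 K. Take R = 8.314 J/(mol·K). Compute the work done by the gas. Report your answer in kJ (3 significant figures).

W ≈ -9.31 kJ

Adiabatic ⇒ Q = 0, so W_by = −ΔU = nCᵥ(T₁ − T₂).
Cᵥ = 3R/2 = 12.47 J/(mol·K).
W = (1.76)(12.47)(305 − 729) = -9306 J.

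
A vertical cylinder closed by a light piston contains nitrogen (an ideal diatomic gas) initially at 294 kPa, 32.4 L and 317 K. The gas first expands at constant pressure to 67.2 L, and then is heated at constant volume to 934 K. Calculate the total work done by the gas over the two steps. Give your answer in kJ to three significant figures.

W_total ≈ 10.2 kJ

Step 1 (isobaric): W = PΔV = (294 kPa)(67.2 − 32.4 L) = 10231 J.
Step 2 (isochoric): W = 0 (constant volume).
W_total = 10231 + 0 = 10231 J.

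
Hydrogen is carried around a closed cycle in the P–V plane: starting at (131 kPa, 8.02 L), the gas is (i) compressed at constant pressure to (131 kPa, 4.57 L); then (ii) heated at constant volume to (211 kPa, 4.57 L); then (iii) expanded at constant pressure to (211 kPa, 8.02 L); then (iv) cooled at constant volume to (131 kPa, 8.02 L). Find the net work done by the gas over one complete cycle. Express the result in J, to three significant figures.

W_net ≈ 276 J

Constant-volume legs do no work.
W(i) = (131)(4.57 − 8.02) = -451.9 J; W(iii) = (211)(8.02 − 4.57) = 727.9 J.
W_net = -451.9 + 727.9 = 276 J (the clockwise enclosed area).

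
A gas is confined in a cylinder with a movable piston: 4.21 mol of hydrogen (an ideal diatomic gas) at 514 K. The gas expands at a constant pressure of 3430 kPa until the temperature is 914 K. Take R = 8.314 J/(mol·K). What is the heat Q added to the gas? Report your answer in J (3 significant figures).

Isobaric: W = nRΔT = (4.21)(8.314)(400) = 14001 J.
ΔU = nCᵥΔT with Cᵥ = 5R/2: ΔU = (4.21)(20.79)(400) = 35002 J.
Q = ΔU + W = 35002 + 14001 = 49003 J.

Q ≈ 49000 J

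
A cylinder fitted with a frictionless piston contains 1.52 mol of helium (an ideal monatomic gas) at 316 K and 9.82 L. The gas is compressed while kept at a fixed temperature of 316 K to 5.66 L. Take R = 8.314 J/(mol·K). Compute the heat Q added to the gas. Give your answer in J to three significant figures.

Q ≈ -2200 J

Isothermal ⇒ ΔU = 0, so Q = W = nRT ln(V₂/V₁).
Q = (1.52)(8.314)(316) ln(5.66/9.82) = 3993 × -0.551 = -2200 J.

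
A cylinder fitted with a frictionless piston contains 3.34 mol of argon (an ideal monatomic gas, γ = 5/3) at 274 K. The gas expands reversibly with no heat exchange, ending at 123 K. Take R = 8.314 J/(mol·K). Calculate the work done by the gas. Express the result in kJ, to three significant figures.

Adiabatic ⇒ Q = 0, so W_by = −ΔU = nCᵥ(T₁ − T₂).
Cᵥ = 3R/2 = 12.47 J/(mol·K).
W = (3.34)(12.47)(274 − 123) = 6290 J.

W ≈ 6.29 kJ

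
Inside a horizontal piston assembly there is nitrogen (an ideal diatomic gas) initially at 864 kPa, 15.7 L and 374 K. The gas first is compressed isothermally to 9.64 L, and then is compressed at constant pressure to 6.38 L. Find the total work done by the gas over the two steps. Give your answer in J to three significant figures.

W_total ≈ -11200 J

Step 1 (isothermal): W = P₁V₁ ln(V₂/V₁) = (13565) ln(9.64/15.7) = -6616 J.
After step 1: P = 1407 kPa, V = 9.64 L, T = 374 K.
Step 2 (isobaric): W = PΔV = (1407 kPa)(6.38 − 9.64 L) = -4587 J.
W_total = -6616 − 4587 = -11203 J.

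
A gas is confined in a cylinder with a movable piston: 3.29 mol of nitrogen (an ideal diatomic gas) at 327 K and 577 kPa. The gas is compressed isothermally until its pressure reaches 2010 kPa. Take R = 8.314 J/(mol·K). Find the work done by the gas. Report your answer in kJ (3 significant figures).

W ≈ -11.2 kJ

Isothermal process: W = nRT ln(V₂/V₁) = nRT ln(P₁/P₂).
W = (3.29)(8.314)(327) × ln(577/2010)
  = 8944 × ln(0.2871) = 8944 × -1.248
W_by_gas = -11163 J.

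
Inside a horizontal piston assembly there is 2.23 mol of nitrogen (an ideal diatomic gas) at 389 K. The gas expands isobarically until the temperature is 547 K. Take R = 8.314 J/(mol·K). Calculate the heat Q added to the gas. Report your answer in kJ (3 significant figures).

Q ≈ 10.3 kJ

Isobaric: W = nRΔT = (2.23)(8.314)(158) = 2929 J.
ΔU = nCᵥΔT with Cᵥ = 5R/2: ΔU = (2.23)(20.79)(158) = 7323 J.
Q = ΔU + W = 7323 + 2929 = 10253 J.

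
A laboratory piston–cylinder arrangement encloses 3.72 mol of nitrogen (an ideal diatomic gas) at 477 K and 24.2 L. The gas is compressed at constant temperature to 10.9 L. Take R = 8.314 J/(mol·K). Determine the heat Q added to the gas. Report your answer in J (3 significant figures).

Q ≈ -11800 J

Isothermal ⇒ ΔU = 0, so Q = W = nRT ln(V₂/V₁).
Q = (3.72)(8.314)(477) ln(10.9/24.2) = 14753 × -0.7976 = -11767 J.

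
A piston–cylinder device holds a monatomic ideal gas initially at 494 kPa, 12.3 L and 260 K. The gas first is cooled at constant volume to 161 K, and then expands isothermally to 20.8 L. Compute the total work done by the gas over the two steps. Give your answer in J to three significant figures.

Step 1 (isochoric): W = 0 (constant volume).
After step 1: P = 305.9 kPa (V unchanged).
Step 2 (isothermal): W = P₁V₁ ln(V₂/V₁) = (3763) ln(20.8/12.3) = 1977 J.
W_total = 0 + 1977 = 1977 J.

W_total ≈ 1980 J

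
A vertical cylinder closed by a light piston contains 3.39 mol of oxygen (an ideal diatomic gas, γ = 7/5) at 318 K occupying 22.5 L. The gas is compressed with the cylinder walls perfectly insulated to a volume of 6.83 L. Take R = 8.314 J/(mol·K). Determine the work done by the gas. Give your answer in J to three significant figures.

Adiabatic: TV^(γ−1) = const with γ = 7/5.
T₂ = T₁ (V₁/V₂)^(γ−1) = 318 × (22.5/6.83)^0.4 = 318 × 1.611 = 512.3 K.
W_by = nCᵥ(T₁ − T₂) = (3.39)(20.79)(318 − 512.3) = -13691 J.

W ≈ -13700 J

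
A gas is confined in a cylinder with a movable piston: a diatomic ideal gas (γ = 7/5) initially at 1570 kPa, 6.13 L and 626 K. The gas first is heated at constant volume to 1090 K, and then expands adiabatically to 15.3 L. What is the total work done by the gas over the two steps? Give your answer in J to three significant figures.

W_total ≈ 12800 J

Step 1 (isochoric): W = 0 (constant volume).
After step 1: P = 2734 kPa (V unchanged).
Step 2 (adiabatic): W = (P₁V₁ − P₂V₂)/(γ−1) = (16758 − 11623)/0.4 = 12836 J.
W_total = 0 + 12836 = 12836 J.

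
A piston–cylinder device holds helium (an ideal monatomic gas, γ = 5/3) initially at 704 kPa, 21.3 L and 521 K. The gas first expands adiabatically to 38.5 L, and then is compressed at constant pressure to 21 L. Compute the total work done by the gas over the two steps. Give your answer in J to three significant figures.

W_total ≈ 2740 J

Step 1 (adiabatic): W = (P₁V₁ − P₂V₂)/(γ−1) = (14995 − 10106)/0.667 = 7334 J.
After step 1: P = 262.5 kPa, V = 38.5 L, T = 351.1 K.
Step 2 (isobaric): W = PΔV = (262.5 kPa)(21 − 38.5 L) = -4593 J.
W_total = 7334 − 4593 = 2741 J.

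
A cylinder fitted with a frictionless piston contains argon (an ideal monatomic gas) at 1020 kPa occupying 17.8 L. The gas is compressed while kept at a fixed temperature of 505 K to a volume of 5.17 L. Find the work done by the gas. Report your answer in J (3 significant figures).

W ≈ -22400 J

Isothermal: W = nRT ln(V₂/V₁) = P₁V₁ ln(V₂/V₁).
P₁V₁ = (1020 kPa)(17.8 L) = 18156 J.
W = 18156 × ln(5.17/17.8) = 18156 × -1.236
W_by_gas = -22447 J.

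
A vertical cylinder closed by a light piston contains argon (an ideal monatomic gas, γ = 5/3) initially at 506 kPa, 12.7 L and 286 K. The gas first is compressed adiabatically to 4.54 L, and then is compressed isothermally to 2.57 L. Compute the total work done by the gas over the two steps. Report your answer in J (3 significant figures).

Step 1 (adiabatic): W = (P₁V₁ − P₂V₂)/(γ−1) = (6426 − 12758)/0.667 = -9498 J.
After step 1: P = 2810 kPa, V = 4.54 L, T = 567.8 K.
Step 2 (isothermal): W = P₁V₁ ln(V₂/V₁) = (12758) ln(2.57/4.54) = -7260 J.
W_total = -9498 − 7260 = -16757 J.

W_total ≈ -16800 J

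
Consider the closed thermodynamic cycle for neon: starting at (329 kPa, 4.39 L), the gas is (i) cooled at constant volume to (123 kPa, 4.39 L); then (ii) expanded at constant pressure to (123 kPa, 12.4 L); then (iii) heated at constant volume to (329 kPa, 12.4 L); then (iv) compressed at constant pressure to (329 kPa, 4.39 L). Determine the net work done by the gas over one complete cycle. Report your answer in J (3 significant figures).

Constant-volume legs do no work.
W(ii) = (123)(12.4 − 4.39) = 985.2 J; W(iv) = (329)(4.39 − 12.4) = -2635 J.
W_net = 985.2 − 2635 = -1650 J (the counter-clockwise enclosed area).

W_net ≈ -1650 J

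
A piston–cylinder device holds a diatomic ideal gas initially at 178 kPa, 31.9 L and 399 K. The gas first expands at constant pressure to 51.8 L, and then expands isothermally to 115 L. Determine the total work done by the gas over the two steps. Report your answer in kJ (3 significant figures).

Step 1 (isobaric): W = PΔV = (178 kPa)(51.8 − 31.9 L) = 3542 J.
After step 1: P = 178 kPa, V = 51.8 L, T = 647.9 K.
Step 2 (isothermal): W = P₁V₁ ln(V₂/V₁) = (9220) ln(115/51.8) = 7354 J.
W_total = 3542 + 7354 = 10896 J.

W_total ≈ 10.9 kJ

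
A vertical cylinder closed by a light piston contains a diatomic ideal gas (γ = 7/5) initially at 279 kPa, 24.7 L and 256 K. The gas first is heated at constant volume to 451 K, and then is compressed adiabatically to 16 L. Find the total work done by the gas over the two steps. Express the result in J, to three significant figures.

W_total ≈ -5760 J

Step 1 (isochoric): W = 0 (constant volume).
After step 1: P = 491.5 kPa (V unchanged).
Step 2 (adiabatic): W = (P₁V₁ − P₂V₂)/(γ−1) = (12141 − 14443)/0.4 = -5757 J.
W_total = 0 − 5757 = -5757 J.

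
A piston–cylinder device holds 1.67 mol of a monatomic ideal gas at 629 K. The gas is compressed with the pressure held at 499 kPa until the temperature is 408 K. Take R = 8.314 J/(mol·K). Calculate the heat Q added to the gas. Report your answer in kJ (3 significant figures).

Q ≈ -7.67 kJ

Isobaric: W = nRΔT = (1.67)(8.314)(-221) = -3068 J.
ΔU = nCᵥΔT with Cᵥ = 3R/2: ΔU = (1.67)(12.47)(-221) = -4603 J.
Q = ΔU + W = -4603 − 3068 = -7671 J.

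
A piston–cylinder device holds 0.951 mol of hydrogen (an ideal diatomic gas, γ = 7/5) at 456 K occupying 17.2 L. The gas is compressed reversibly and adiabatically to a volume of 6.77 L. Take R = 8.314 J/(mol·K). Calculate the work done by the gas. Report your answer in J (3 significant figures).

Adiabatic: TV^(γ−1) = const with γ = 7/5.
T₂ = T₁ (V₁/V₂)^(γ−1) = 456 × (17.2/6.77)^0.4 = 456 × 1.452 = 662.1 K.
W_by = nCᵥ(T₁ − T₂) = (0.951)(20.79)(456 − 662.1) = -4074 J.

W ≈ -4070 J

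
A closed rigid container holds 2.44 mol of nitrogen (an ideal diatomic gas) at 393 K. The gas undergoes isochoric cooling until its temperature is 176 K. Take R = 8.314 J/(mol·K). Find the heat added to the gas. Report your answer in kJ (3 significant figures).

Constant volume ⇒ W = 0, so Q = ΔU = nCᵥΔT with Cᵥ = 5R/2 = 20.79 J/(mol·K).
ΔU = (2.44)(20.79)(176 − 393) = -11005 J.

Q ≈ -11.0 kJ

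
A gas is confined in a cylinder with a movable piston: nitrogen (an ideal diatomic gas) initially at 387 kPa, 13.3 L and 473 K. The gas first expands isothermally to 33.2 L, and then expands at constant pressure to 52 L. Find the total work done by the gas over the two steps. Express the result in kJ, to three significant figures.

W_total ≈ 7.62 kJ

Step 1 (isothermal): W = P₁V₁ ln(V₂/V₁) = (5147) ln(33.2/13.3) = 4708 J.
After step 1: P = 155 kPa, V = 33.2 L, T = 473 K.
Step 2 (isobaric): W = PΔV = (155 kPa)(52 − 33.2 L) = 2915 J.
W_total = 4708 + 2915 = 7623 J.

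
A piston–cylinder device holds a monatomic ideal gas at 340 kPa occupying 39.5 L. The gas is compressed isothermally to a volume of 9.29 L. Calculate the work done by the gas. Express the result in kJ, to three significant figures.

W ≈ -19.4 kJ

Isothermal: W = nRT ln(V₂/V₁) = P₁V₁ ln(V₂/V₁).
P₁V₁ = (340 kPa)(39.5 L) = 13430 J.
W = 13430 × ln(9.29/39.5) = 13430 × -1.447
W_by_gas = -19438 J.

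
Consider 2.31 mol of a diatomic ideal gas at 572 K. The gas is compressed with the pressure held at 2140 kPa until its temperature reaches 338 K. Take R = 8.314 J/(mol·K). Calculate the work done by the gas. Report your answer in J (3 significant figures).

Isobaric: W = P ΔV = nR ΔT.
W = (2.31)(8.314)(338 − 572) = -4494 J.

W ≈ -4490 J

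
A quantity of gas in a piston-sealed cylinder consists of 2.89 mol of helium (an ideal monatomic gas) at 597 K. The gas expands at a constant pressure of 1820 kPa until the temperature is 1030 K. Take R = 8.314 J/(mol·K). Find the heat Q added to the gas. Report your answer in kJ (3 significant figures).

Isobaric: W = nRΔT = (2.89)(8.314)(433) = 10404 J.
ΔU = nCᵥΔT with Cᵥ = 3R/2: ΔU = (2.89)(12.47)(433) = 15606 J.
Q = ΔU + W = 15606 + 10404 = 26010 J.

Q ≈ 26.0 kJ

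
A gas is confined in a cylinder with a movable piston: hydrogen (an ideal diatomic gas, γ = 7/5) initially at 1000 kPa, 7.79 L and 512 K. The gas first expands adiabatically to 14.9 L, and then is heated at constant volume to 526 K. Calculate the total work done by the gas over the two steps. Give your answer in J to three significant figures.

W_total ≈ 4450 J

Step 1 (adiabatic): W = (P₁V₁ − P₂V₂)/(γ−1) = (7790 − 6010)/0.4 = 4450 J.
Step 2 (isochoric): W = 0 (constant volume).
W_total = 4450 + 0 = 4450 J.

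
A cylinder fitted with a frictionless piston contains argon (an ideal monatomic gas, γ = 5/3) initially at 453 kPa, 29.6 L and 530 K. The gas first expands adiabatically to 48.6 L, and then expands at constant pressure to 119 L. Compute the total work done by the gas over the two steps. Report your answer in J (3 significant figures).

W_total ≈ 19600 J

Step 1 (adiabatic): W = (P₁V₁ − P₂V₂)/(γ−1) = (13409 − 9634)/0.667 = 5662 J.
After step 1: P = 198.2 kPa, V = 48.6 L, T = 380.8 K.
Step 2 (isobaric): W = PΔV = (198.2 kPa)(119 − 48.6 L) = 13956 J.
W_total = 5662 + 13956 = 19618 J.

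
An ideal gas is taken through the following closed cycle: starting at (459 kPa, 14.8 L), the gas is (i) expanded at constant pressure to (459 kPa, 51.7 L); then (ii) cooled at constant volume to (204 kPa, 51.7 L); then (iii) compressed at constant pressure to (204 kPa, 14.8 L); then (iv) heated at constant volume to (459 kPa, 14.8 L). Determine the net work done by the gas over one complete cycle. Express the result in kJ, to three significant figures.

W_net ≈ 9.41 kJ

Constant-volume legs do no work.
W(i) = (459)(51.7 − 14.8) = 16937 J; W(iii) = (204)(14.8 − 51.7) = -7528 J.
W_net = 16937 − 7528 = 9410 J (the clockwise enclosed area).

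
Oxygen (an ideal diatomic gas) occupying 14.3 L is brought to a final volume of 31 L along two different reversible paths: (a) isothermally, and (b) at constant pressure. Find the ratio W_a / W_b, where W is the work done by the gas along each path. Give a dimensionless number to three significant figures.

W_a / W_b ≈ 0.663

Path (a) isothermal: W = P₁V₁ ln(V₂/V₁) → W_a/(P₁V₁) = 0.7737.
Path (b) isobaric: W = P₁(V₂ − V₁) → W_b/(P₁V₁) = 1.168.
W_a / W_b = 0.7737 / 1.168 = 0.6625.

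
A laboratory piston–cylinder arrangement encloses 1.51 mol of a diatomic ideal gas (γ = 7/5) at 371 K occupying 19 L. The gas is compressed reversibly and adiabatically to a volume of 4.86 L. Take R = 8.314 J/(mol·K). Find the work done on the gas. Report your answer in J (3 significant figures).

W ≈ 8440 J

Adiabatic: TV^(γ−1) = const with γ = 7/5.
T₂ = T₁ (V₁/V₂)^(γ−1) = 371 × (19/4.86)^0.4 = 371 × 1.725 = 640.1 K.
W_by = nCᵥ(T₁ − T₂) = (1.51)(20.79)(371 − 640.1) = -8445 J.
Work on gas = −W_by = 8445 J.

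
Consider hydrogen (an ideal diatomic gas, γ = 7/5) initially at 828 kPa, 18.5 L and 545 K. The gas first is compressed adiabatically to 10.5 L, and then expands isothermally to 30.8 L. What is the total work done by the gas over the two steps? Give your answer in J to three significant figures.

Step 1 (adiabatic): W = (P₁V₁ − P₂V₂)/(γ−1) = (15318 − 19213)/0.4 = -9737 J.
After step 1: P = 1830 kPa, V = 10.5 L, T = 683.6 K.
Step 2 (isothermal): W = P₁V₁ ln(V₂/V₁) = (19213) ln(30.8/10.5) = 20676 J.
W_total = -9737 + 20676 = 10938 J.

W_total ≈ 10900 J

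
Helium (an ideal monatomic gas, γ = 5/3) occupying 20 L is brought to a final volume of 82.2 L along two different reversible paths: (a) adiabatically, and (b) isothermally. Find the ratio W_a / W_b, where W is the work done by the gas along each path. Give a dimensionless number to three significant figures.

Path (a) adiabatic: W = P₁V₁(1 − (V₁/V₂)^(γ−1))/(γ−1) → W_a/(P₁V₁) = 0.9154.
Path (b) isothermal: W = P₁V₁ ln(V₂/V₁) → W_b/(P₁V₁) = 1.413.
W_a / W_b = 0.9154 / 1.413 = 0.6476.

W_a / W_b ≈ 0.648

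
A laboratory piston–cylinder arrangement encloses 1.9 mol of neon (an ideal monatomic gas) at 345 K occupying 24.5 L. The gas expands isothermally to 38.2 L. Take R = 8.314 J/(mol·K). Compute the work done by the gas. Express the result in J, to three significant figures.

W ≈ 2420 J

Isothermal: W = nRT ln(V₂/V₁).
W = (1.9)(8.314)(345) × ln(38.2/24.5)
  = 5450 × 0.4442
W_by_gas = 2421 J.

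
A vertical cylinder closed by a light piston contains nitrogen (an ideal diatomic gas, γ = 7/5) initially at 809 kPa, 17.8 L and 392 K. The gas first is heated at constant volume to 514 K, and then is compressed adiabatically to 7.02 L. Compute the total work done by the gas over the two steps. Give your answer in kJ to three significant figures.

Step 1 (isochoric): W = 0 (constant volume).
After step 1: P = 1061 kPa (V unchanged).
Step 2 (adiabatic): W = (P₁V₁ − P₂V₂)/(γ−1) = (18882 − 27395)/0.4 = -21284 J.
W_total = 0 − 21284 = -21284 J.

W_total ≈ -21.3 kJ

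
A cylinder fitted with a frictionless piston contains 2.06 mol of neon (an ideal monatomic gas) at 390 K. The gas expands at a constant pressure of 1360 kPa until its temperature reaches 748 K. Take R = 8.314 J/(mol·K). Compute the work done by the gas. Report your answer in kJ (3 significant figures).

W ≈ 6.13 kJ

Isobaric: W = P ΔV = nR ΔT.
W = (2.06)(8.314)(748 − 390) = 6131 J.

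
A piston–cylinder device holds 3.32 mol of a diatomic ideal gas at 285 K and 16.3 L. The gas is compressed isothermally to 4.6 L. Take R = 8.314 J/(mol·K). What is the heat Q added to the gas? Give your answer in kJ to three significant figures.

Q ≈ -9.95 kJ

Isothermal ⇒ ΔU = 0, so Q = W = nRT ln(V₂/V₁).
Q = (3.32)(8.314)(285) ln(4.6/16.3) = 7867 × -1.265 = -9952 J.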